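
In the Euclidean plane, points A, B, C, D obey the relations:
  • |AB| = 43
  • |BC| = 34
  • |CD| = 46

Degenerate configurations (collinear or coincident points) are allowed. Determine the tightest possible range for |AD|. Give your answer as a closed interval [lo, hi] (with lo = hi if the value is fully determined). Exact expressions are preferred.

|AB| ∈ {43}
|BC| ∈ {34}
|CD| ∈ {46}
|AC| ∈ [9, 77]
|BD| ∈ [12, 80]
|AD| ∈ [0, 123]

|AD| ∈ [0, 123]  (≈ [0.0000, 123.0000])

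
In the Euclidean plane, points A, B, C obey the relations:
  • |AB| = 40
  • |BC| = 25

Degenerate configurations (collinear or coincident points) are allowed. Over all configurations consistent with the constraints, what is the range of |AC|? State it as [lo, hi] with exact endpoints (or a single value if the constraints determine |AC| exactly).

|AB| ∈ {40}
|BC| ∈ {25}
|AC| ∈ [15, 65]

|AC| ∈ [15, 65]  (≈ [15.0000, 65.0000])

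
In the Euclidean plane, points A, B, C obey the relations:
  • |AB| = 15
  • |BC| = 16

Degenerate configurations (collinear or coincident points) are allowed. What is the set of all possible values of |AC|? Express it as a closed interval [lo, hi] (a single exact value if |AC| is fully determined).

|AC| ∈ [1, 31]  (≈ [1.0000, 31.0000])

|AB| ∈ {15}
|BC| ∈ {16}
|AC| ∈ [1, 31]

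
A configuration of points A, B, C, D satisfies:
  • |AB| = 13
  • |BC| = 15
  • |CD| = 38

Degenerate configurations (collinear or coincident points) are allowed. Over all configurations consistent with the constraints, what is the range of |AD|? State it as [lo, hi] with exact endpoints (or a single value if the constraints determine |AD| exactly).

|AD| ∈ [10, 66]  (≈ [10.0000, 66.0000])

|AB| ∈ {13}
|BC| ∈ {15}
|CD| ∈ {38}
|AC| ∈ [2, 28]
|BD| ∈ [23, 53]
|AD| ∈ [10, 66]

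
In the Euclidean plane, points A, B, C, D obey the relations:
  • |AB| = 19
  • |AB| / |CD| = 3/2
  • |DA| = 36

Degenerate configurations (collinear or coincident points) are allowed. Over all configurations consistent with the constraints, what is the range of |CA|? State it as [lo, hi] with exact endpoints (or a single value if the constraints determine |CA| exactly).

|AB| ∈ {19}
|AD| ∈ {36}
|CD| ∈ {38/3}
|BD| ∈ [17, 55]
|AC| ∈ [70/3, 146/3]
|BC| ∈ [13/3, 203/3]

|CA| ∈ [70/3, 146/3]  (≈ [23.3333, 48.6667])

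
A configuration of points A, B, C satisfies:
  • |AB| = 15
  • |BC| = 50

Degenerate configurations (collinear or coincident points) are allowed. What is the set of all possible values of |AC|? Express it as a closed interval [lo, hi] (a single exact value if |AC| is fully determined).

|AB| ∈ {15}
|BC| ∈ {50}
|AC| ∈ [35, 65]

|AC| ∈ [35, 65]  (≈ [35.0000, 65.0000])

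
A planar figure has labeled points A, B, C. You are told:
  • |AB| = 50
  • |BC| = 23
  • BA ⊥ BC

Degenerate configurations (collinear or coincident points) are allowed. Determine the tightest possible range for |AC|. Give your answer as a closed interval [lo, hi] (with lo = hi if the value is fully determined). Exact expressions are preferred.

|AC| = √(3029)  (≈ 55.0364)

|AB| ∈ {50}
|BC| ∈ {23}
|AC| ∈ {√(3029)}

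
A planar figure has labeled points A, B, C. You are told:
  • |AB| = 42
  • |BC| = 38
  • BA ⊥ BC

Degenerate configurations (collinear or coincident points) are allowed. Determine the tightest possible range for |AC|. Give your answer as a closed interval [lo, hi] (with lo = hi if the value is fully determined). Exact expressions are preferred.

|AB| ∈ {42}
|BC| ∈ {38}
|AC| ∈ {2·√(802)}

|AC| = 2·√(802)  (≈ 56.6392)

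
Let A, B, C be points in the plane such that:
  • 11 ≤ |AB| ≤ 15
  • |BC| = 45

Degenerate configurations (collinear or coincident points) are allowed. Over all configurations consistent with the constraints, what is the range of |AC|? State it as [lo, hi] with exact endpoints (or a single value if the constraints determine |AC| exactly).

|AB| ∈ [11, 15]
|BC| ∈ {45}
|AC| ∈ [30, 60]

|AC| ∈ [30, 60]  (≈ [30.0000, 60.0000])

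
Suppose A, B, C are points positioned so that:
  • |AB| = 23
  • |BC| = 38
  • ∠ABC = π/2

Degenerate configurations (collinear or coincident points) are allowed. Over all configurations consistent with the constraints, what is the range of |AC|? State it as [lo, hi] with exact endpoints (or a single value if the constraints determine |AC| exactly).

|AC| = √(1973)  (≈ 44.4185)

|AB| ∈ {23}
|BC| ∈ {38}
|AC| ∈ {√(1973)}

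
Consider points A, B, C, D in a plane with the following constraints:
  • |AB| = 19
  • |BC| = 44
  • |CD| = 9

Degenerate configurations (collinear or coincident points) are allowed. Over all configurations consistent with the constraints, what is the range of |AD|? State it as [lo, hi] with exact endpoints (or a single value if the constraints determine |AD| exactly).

|AD| ∈ [16, 72]  (≈ [16.0000, 72.0000])

|AB| ∈ {19}
|BC| ∈ {44}
|CD| ∈ {9}
|AC| ∈ [25, 63]
|BD| ∈ [35, 53]
|AD| ∈ [16, 72]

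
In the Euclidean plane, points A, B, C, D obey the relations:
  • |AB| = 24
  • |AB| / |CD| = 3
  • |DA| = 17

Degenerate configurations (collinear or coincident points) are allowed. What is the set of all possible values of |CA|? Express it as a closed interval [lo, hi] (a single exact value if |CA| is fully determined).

|AB| ∈ {24}
|AD| ∈ {17}
|CD| ∈ {8}
|BD| ∈ [7, 41]
|AC| ∈ [9, 25]
|BC| ∈ [0, 49]

|CA| ∈ [9, 25]  (≈ [9.0000, 25.0000])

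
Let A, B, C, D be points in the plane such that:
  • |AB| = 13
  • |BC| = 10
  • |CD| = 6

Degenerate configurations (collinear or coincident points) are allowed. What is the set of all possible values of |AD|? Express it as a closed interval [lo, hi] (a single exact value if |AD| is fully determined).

|AB| ∈ {13}
|BC| ∈ {10}
|CD| ∈ {6}
|AC| ∈ [3, 23]
|BD| ∈ [4, 16]
|AD| ∈ [0, 29]

|AD| ∈ [0, 29]  (≈ [0.0000, 29.0000])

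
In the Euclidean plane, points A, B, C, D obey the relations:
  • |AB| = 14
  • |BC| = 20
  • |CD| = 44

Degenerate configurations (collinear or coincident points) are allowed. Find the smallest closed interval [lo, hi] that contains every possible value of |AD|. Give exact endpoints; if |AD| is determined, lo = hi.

|AD| ∈ [10, 78]  (≈ [10.0000, 78.0000])

|AB| ∈ {14}
|BC| ∈ {20}
|CD| ∈ {44}
|AC| ∈ [6, 34]
|BD| ∈ [24, 64]
|AD| ∈ [10, 78]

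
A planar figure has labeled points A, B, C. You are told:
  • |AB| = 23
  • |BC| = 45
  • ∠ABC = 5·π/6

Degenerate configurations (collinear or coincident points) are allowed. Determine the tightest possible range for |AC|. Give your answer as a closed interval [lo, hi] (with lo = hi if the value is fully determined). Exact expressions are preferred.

|AB| ∈ {23}
|BC| ∈ {45}
|AC| ∈ {√(1035·√(3) + 2554)}

|AC| = √(1035·√(3) + 2554)  (≈ 65.9293)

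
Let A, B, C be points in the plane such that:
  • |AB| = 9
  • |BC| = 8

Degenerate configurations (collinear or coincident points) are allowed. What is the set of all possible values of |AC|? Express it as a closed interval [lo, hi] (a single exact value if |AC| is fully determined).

|AC| ∈ [1, 17]  (≈ [1.0000, 17.0000])

|AB| ∈ {9}
|BC| ∈ {8}
|AC| ∈ [1, 17]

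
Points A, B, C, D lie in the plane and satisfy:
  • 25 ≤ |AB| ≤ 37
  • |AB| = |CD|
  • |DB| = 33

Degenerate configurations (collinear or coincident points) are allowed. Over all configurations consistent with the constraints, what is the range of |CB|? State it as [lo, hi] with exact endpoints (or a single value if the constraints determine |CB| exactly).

|CB| ∈ [0, 70]  (≈ [0.0000, 70.0000])

|AB| ∈ [25, 37]
|BD| ∈ {33}
|CD| ∈ [25, 37]
|AD| ∈ [0, 70]
|BC| ∈ [0, 70]
|AC| ∈ [0, 107]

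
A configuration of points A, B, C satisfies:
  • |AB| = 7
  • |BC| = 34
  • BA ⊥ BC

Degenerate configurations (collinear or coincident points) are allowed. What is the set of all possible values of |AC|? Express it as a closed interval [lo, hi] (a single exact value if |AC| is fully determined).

|AC| = √(1205)  (≈ 34.7131)

|AB| ∈ {7}
|BC| ∈ {34}
|AC| ∈ {√(1205)}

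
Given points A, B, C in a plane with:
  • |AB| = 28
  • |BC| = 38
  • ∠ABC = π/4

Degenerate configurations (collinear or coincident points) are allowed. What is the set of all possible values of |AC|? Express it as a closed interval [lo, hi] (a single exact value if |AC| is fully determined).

|AC| = 2·√(557 - 266·√(2))  (≈ 26.8938)

|AB| ∈ {28}
|BC| ∈ {38}
|AC| ∈ {2·√(557 - 266·√(2))}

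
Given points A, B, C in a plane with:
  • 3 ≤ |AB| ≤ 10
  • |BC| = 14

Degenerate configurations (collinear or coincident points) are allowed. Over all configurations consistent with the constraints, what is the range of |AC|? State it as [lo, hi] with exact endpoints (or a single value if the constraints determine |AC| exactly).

|AB| ∈ [3, 10]
|BC| ∈ {14}
|AC| ∈ [4, 24]

|AC| ∈ [4, 24]  (≈ [4.0000, 24.0000])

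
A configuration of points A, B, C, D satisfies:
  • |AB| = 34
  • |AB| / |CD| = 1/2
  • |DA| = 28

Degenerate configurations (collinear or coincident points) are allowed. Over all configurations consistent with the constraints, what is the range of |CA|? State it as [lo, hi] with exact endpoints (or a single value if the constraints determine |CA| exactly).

|AB| ∈ {34}
|AD| ∈ {28}
|CD| ∈ {68}
|BD| ∈ [6, 62]
|AC| ∈ [40, 96]
|BC| ∈ [6, 130]

|CA| ∈ [40, 96]  (≈ [40.0000, 96.0000])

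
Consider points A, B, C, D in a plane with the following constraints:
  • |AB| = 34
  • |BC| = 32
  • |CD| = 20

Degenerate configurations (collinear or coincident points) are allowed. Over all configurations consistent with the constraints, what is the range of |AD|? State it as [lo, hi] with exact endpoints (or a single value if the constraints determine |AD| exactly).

|AB| ∈ {34}
|BC| ∈ {32}
|CD| ∈ {20}
|AC| ∈ [2, 66]
|BD| ∈ [12, 52]
|AD| ∈ [0, 86]

|AD| ∈ [0, 86]  (≈ [0.0000, 86.0000])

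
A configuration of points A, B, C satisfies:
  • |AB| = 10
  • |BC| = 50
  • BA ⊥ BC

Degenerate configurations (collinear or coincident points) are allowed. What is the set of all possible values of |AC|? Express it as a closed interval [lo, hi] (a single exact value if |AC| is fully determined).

|AB| ∈ {10}
|BC| ∈ {50}
|AC| ∈ {10·√(26)}

|AC| = 10·√(26)  (≈ 50.9902)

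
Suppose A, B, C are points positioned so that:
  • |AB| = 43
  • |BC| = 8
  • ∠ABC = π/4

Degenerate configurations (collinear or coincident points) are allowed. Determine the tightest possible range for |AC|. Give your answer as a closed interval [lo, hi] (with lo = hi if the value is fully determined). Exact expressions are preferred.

|AC| = √(1913 - 344·√(2))  (≈ 37.7692)

|AB| ∈ {43}
|BC| ∈ {8}
|AC| ∈ {√(1913 - 344·√(2))}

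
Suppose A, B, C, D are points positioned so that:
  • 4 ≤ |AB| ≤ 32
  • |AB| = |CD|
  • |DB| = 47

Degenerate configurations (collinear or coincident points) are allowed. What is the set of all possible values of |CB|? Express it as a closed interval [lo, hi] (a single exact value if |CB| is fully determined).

|AB| ∈ [4, 32]
|BD| ∈ {47}
|CD| ∈ [4, 32]
|AD| ∈ [15, 79]
|BC| ∈ [15, 79]
|AC| ∈ [0, 111]

|CB| ∈ [15, 79]  (≈ [15.0000, 79.0000])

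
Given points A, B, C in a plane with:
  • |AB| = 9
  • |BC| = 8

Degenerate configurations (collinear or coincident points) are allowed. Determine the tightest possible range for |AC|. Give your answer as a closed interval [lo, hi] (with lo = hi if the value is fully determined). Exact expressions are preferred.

|AB| ∈ {9}
|BC| ∈ {8}
|AC| ∈ [1, 17]

|AC| ∈ [1, 17]  (≈ [1.0000, 17.0000])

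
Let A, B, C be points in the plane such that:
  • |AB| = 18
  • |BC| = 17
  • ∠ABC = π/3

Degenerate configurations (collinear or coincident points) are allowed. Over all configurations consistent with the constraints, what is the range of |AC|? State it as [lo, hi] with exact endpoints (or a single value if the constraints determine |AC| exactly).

|AB| ∈ {18}
|BC| ∈ {17}
|AC| ∈ {√(307)}

|AC| = √(307)  (≈ 17.5214)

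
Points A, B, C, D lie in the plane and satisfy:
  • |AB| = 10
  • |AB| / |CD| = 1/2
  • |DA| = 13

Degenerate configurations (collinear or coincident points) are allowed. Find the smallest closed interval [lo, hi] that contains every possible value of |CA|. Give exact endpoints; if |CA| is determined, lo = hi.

|AB| ∈ {10}
|AD| ∈ {13}
|CD| ∈ {20}
|BD| ∈ [3, 23]
|AC| ∈ [7, 33]
|BC| ∈ [0, 43]

|CA| ∈ [7, 33]  (≈ [7.0000, 33.0000])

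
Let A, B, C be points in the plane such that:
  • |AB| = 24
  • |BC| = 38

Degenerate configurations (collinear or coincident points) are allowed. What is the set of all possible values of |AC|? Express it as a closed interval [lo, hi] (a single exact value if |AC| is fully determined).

|AB| ∈ {24}
|BC| ∈ {38}
|AC| ∈ [14, 62]

|AC| ∈ [14, 62]  (≈ [14.0000, 62.0000])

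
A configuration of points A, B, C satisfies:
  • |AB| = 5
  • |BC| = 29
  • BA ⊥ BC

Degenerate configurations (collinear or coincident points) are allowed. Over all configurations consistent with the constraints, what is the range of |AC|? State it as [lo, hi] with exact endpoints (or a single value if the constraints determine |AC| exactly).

|AC| = √(866)  (≈ 29.4279)

|AB| ∈ {5}
|BC| ∈ {29}
|AC| ∈ {√(866)}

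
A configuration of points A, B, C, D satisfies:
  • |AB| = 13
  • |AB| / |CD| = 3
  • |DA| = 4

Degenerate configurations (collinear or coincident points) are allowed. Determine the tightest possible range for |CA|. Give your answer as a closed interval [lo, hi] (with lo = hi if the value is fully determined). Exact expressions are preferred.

|CA| ∈ [1/3, 25/3]  (≈ [0.3333, 8.3333])

|AB| ∈ {13}
|AD| ∈ {4}
|CD| ∈ {13/3}
|BD| ∈ [9, 17]
|AC| ∈ [1/3, 25/3]
|BC| ∈ [14/3, 64/3]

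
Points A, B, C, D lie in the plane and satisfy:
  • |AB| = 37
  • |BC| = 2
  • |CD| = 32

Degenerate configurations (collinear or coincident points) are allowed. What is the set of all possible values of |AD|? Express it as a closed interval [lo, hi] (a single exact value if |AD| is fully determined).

|AB| ∈ {37}
|BC| ∈ {2}
|CD| ∈ {32}
|AC| ∈ [35, 39]
|BD| ∈ [30, 34]
|AD| ∈ [3, 71]

|AD| ∈ [3, 71]  (≈ [3.0000, 71.0000])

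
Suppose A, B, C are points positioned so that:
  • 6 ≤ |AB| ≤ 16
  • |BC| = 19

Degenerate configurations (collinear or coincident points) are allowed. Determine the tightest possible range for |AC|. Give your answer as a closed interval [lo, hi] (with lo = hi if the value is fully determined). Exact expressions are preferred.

|AB| ∈ [6, 16]
|BC| ∈ {19}
|AC| ∈ [3, 35]

|AC| ∈ [3, 35]  (≈ [3.0000, 35.0000])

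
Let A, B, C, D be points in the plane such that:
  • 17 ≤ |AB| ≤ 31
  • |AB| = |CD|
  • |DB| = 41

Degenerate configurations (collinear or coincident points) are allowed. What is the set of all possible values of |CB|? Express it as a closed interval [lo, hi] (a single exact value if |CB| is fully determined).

|CB| ∈ [10, 72]  (≈ [10.0000, 72.0000])

|AB| ∈ [17, 31]
|BD| ∈ {41}
|CD| ∈ [17, 31]
|AD| ∈ [10, 72]
|BC| ∈ [10, 72]
|AC| ∈ [0, 103]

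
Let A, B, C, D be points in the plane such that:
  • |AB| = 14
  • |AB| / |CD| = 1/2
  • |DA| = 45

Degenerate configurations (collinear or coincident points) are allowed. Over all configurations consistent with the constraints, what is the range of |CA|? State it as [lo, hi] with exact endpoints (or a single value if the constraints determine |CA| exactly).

|AB| ∈ {14}
|AD| ∈ {45}
|CD| ∈ {28}
|BD| ∈ [31, 59]
|AC| ∈ [17, 73]
|BC| ∈ [3, 87]

|CA| ∈ [17, 73]  (≈ [17.0000, 73.0000])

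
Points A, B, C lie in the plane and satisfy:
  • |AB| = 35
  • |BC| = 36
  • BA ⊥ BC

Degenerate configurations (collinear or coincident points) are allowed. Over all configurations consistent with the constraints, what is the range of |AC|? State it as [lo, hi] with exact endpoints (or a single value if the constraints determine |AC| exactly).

|AC| = √(2521)  (≈ 50.2096)

|AB| ∈ {35}
|BC| ∈ {36}
|AC| ∈ {√(2521)}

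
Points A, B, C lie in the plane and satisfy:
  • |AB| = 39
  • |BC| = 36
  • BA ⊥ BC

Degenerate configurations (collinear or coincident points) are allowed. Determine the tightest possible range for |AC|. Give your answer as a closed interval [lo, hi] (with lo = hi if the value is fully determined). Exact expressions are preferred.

|AB| ∈ {39}
|BC| ∈ {36}
|AC| ∈ {3·√(313)}

|AC| = 3·√(313)  (≈ 53.0754)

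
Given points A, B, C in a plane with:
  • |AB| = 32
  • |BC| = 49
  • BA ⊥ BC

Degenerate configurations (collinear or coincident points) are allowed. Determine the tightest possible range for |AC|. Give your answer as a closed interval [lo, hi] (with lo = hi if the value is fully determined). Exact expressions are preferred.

|AC| = 5·√(137)  (≈ 58.5235)

|AB| ∈ {32}
|BC| ∈ {49}
|AC| ∈ {5·√(137)}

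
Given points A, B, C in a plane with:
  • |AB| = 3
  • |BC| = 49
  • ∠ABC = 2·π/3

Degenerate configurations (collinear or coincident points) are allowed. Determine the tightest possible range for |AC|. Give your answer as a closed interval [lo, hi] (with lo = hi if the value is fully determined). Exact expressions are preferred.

|AB| ∈ {3}
|BC| ∈ {49}
|AC| ∈ {√(2557)}

|AC| = √(2557)  (≈ 50.5668)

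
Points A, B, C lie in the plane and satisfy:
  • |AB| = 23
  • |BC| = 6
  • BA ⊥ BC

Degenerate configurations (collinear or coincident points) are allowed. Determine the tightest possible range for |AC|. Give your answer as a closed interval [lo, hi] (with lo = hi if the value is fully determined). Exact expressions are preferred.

|AC| = √(565)  (≈ 23.7697)

|AB| ∈ {23}
|BC| ∈ {6}
|AC| ∈ {√(565)}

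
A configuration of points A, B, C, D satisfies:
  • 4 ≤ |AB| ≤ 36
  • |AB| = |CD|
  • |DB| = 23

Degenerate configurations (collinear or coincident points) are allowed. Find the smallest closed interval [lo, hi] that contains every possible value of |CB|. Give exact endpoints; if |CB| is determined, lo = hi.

|AB| ∈ [4, 36]
|BD| ∈ {23}
|CD| ∈ [4, 36]
|AD| ∈ [0, 59]
|BC| ∈ [0, 59]
|AC| ∈ [0, 95]

|CB| ∈ [0, 59]  (≈ [0.0000, 59.0000])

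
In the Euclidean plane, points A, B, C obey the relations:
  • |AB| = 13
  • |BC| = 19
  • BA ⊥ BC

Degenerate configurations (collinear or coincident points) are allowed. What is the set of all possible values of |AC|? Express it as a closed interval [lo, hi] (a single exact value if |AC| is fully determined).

|AB| ∈ {13}
|BC| ∈ {19}
|AC| ∈ {√(530)}

|AC| = √(530)  (≈ 23.0217)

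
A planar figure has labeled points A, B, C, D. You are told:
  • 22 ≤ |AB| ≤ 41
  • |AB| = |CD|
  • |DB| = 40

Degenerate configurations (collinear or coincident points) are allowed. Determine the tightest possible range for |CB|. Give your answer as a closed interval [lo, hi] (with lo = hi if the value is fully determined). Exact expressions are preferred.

|CB| ∈ [0, 81]  (≈ [0.0000, 81.0000])

|AB| ∈ [22, 41]
|BD| ∈ {40}
|CD| ∈ [22, 41]
|AD| ∈ [0, 81]
|BC| ∈ [0, 81]
|AC| ∈ [0, 122]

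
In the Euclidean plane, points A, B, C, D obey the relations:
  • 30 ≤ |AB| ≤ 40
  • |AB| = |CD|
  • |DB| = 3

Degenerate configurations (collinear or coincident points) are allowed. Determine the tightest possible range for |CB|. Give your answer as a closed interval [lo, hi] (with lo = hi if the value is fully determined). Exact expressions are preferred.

|AB| ∈ [30, 40]
|BD| ∈ {3}
|CD| ∈ [30, 40]
|AD| ∈ [27, 43]
|BC| ∈ [27, 43]
|AC| ∈ [0, 83]

|CB| ∈ [27, 43]  (≈ [27.0000, 43.0000])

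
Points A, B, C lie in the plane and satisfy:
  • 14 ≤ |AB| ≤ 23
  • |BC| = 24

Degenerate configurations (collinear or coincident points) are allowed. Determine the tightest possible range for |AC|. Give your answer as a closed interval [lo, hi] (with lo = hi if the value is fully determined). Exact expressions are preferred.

|AC| ∈ [1, 47]  (≈ [1.0000, 47.0000])

|AB| ∈ [14, 23]
|BC| ∈ {24}
|AC| ∈ [1, 47]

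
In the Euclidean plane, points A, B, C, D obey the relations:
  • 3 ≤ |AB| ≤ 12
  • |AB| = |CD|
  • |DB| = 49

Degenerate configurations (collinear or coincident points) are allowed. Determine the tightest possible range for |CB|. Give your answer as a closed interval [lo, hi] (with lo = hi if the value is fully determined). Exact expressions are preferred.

|CB| ∈ [37, 61]  (≈ [37.0000, 61.0000])

|AB| ∈ [3, 12]
|BD| ∈ {49}
|CD| ∈ [3, 12]
|AD| ∈ [37, 61]
|BC| ∈ [37, 61]
|AC| ∈ [25, 73]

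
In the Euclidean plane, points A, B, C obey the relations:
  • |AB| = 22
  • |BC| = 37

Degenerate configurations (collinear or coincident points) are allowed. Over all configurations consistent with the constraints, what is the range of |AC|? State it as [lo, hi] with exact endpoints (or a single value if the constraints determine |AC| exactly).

|AC| ∈ [15, 59]  (≈ [15.0000, 59.0000])

|AB| ∈ {22}
|BC| ∈ {37}
|AC| ∈ [15, 59]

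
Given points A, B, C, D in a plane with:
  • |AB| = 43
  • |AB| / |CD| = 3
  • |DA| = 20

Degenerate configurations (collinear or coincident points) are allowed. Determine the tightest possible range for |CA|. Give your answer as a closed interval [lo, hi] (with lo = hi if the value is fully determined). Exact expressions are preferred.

|AB| ∈ {43}
|AD| ∈ {20}
|CD| ∈ {43/3}
|BD| ∈ [23, 63]
|AC| ∈ [17/3, 103/3]
|BC| ∈ [26/3, 232/3]

|CA| ∈ [17/3, 103/3]  (≈ [5.6667, 34.3333])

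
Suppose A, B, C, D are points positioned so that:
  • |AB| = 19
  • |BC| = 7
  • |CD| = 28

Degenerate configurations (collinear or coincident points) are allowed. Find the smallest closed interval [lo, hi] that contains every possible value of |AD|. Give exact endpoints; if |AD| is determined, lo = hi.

|AB| ∈ {19}
|BC| ∈ {7}
|CD| ∈ {28}
|AC| ∈ [12, 26]
|BD| ∈ [21, 35]
|AD| ∈ [2, 54]

|AD| ∈ [2, 54]  (≈ [2.0000, 54.0000])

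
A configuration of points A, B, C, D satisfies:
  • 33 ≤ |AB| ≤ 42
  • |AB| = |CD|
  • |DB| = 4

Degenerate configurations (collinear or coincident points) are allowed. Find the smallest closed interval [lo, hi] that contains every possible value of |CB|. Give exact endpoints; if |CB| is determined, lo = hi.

|AB| ∈ [33, 42]
|BD| ∈ {4}
|CD| ∈ [33, 42]
|AD| ∈ [29, 46]
|BC| ∈ [29, 46]
|AC| ∈ [0, 88]

|CB| ∈ [29, 46]  (≈ [29.0000, 46.0000])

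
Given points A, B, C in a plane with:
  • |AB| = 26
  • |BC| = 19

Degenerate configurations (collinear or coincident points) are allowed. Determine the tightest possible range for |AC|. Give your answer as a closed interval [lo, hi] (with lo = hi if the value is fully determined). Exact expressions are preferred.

|AB| ∈ {26}
|BC| ∈ {19}
|AC| ∈ [7, 45]

|AC| ∈ [7, 45]  (≈ [7.0000, 45.0000])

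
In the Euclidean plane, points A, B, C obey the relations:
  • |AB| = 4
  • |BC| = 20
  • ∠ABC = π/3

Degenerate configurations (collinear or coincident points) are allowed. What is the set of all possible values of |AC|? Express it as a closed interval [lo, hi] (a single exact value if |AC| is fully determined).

|AB| ∈ {4}
|BC| ∈ {20}
|AC| ∈ {4·√(21)}

|AC| = 4·√(21)  (≈ 18.3303)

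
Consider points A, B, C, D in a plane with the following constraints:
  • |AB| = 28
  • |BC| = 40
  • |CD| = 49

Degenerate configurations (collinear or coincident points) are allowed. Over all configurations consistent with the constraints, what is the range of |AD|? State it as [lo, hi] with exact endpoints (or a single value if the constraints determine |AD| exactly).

|AD| ∈ [0, 117]  (≈ [0.0000, 117.0000])

|AB| ∈ {28}
|BC| ∈ {40}
|CD| ∈ {49}
|AC| ∈ [12, 68]
|BD| ∈ [9, 89]
|AD| ∈ [0, 117]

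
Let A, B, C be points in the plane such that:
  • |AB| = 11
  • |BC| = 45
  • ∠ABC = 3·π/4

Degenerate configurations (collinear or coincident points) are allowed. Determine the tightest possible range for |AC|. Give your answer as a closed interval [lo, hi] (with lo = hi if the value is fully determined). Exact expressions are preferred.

|AC| = √(495·√(2) + 2146)  (≈ 53.3482)

|AB| ∈ {11}
|BC| ∈ {45}
|AC| ∈ {√(495·√(2) + 2146)}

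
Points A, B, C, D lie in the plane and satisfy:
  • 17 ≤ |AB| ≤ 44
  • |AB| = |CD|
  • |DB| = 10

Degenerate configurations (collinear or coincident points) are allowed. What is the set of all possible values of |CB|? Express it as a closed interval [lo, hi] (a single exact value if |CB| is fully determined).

|CB| ∈ [7, 54]  (≈ [7.0000, 54.0000])

|AB| ∈ [17, 44]
|BD| ∈ {10}
|CD| ∈ [17, 44]
|AD| ∈ [7, 54]
|BC| ∈ [7, 54]
|AC| ∈ [0, 98]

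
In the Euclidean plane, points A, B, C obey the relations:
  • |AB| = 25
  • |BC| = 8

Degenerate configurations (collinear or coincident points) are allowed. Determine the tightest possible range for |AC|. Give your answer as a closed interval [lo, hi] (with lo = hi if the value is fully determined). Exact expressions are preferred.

|AC| ∈ [17, 33]  (≈ [17.0000, 33.0000])

|AB| ∈ {25}
|BC| ∈ {8}
|AC| ∈ [17, 33]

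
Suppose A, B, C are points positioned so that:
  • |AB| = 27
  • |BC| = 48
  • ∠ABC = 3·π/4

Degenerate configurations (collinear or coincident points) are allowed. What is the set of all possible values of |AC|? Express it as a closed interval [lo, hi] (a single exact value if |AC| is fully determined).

|AC| = 3·√(144·√(2) + 337)  (≈ 69.7554)

|AB| ∈ {27}
|BC| ∈ {48}
|AC| ∈ {3·√(144·√(2) + 337)}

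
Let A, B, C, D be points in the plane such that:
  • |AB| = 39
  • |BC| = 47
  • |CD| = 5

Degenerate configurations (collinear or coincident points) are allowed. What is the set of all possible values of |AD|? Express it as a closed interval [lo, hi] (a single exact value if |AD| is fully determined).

|AB| ∈ {39}
|BC| ∈ {47}
|CD| ∈ {5}
|AC| ∈ [8, 86]
|BD| ∈ [42, 52]
|AD| ∈ [3, 91]

|AD| ∈ [3, 91]  (≈ [3.0000, 91.0000])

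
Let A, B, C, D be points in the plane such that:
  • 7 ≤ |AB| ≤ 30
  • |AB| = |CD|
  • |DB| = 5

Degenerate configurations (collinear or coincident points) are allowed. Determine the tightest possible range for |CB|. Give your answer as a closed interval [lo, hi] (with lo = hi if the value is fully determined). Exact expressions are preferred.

|AB| ∈ [7, 30]
|BD| ∈ {5}
|CD| ∈ [7, 30]
|AD| ∈ [2, 35]
|BC| ∈ [2, 35]
|AC| ∈ [0, 65]

|CB| ∈ [2, 35]  (≈ [2.0000, 35.0000])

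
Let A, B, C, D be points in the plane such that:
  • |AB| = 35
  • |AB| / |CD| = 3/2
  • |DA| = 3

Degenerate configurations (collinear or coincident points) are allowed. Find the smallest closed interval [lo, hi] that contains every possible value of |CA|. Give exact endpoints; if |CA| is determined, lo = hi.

|AB| ∈ {35}
|AD| ∈ {3}
|CD| ∈ {70/3}
|BD| ∈ [32, 38]
|AC| ∈ [61/3, 79/3]
|BC| ∈ [26/3, 184/3]

|CA| ∈ [61/3, 79/3]  (≈ [20.3333, 26.3333])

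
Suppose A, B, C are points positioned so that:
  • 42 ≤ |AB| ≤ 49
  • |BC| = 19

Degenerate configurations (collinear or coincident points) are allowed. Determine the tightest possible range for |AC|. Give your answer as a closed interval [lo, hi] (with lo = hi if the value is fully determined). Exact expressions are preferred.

|AB| ∈ [42, 49]
|BC| ∈ {19}
|AC| ∈ [23, 68]

|AC| ∈ [23, 68]  (≈ [23.0000, 68.0000])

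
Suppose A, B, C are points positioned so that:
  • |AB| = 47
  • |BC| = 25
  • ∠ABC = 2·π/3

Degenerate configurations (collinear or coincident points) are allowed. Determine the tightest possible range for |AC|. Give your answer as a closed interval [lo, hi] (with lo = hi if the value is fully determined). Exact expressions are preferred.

|AC| = √(4009)  (≈ 63.3167)

|AB| ∈ {47}
|BC| ∈ {25}
|AC| ∈ {√(4009)}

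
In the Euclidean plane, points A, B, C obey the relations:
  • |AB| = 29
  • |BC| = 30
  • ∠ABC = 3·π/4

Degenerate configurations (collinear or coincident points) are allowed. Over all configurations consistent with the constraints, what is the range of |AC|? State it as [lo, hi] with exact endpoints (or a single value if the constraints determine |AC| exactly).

|AB| ∈ {29}
|BC| ∈ {30}
|AC| ∈ {√(870·√(2) + 1741)}

|AC| = √(870·√(2) + 1741)  (≈ 54.5102)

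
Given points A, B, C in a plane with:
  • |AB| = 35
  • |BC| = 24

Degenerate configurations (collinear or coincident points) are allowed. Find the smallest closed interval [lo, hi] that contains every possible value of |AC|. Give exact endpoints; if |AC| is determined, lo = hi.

|AC| ∈ [11, 59]  (≈ [11.0000, 59.0000])

|AB| ∈ {35}
|BC| ∈ {24}
|AC| ∈ [11, 59]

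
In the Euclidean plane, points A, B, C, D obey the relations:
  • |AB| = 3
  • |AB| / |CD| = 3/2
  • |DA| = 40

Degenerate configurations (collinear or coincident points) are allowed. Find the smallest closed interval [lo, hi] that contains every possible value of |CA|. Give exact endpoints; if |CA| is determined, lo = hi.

|AB| ∈ {3}
|AD| ∈ {40}
|CD| ∈ {2}
|BD| ∈ [37, 43]
|AC| ∈ [38, 42]
|BC| ∈ [35, 45]

|CA| ∈ [38, 42]  (≈ [38.0000, 42.0000])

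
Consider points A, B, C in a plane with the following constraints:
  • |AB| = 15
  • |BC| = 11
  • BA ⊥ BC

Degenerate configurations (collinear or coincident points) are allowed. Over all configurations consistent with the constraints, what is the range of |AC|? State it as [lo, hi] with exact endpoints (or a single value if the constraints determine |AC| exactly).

|AC| = √(346)  (≈ 18.6011)

|AB| ∈ {15}
|BC| ∈ {11}
|AC| ∈ {√(346)}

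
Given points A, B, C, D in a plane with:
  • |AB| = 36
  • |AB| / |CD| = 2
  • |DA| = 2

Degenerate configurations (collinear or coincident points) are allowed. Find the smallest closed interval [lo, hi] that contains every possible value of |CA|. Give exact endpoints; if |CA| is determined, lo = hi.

|CA| ∈ [16, 20]  (≈ [16.0000, 20.0000])

|AB| ∈ {36}
|AD| ∈ {2}
|CD| ∈ {18}
|BD| ∈ [34, 38]
|AC| ∈ [16, 20]
|BC| ∈ [16, 56]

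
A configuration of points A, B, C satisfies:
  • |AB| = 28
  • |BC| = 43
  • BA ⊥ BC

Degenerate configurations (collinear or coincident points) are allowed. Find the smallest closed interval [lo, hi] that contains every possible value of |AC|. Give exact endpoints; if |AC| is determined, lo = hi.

|AB| ∈ {28}
|BC| ∈ {43}
|AC| ∈ {√(2633)}

|AC| = √(2633)  (≈ 51.3128)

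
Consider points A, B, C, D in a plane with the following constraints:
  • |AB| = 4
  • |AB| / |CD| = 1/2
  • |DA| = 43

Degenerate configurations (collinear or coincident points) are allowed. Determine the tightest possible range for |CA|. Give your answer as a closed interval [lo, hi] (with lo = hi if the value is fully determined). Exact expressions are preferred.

|CA| ∈ [35, 51]  (≈ [35.0000, 51.0000])

|AB| ∈ {4}
|AD| ∈ {43}
|CD| ∈ {8}
|BD| ∈ [39, 47]
|AC| ∈ [35, 51]
|BC| ∈ [31, 55]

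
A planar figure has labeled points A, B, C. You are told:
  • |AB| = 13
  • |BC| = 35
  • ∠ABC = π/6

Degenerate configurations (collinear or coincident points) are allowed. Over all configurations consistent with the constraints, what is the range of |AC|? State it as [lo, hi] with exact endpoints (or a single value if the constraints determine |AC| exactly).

|AC| = √(1394 - 455·√(3))  (≈ 24.6154)

|AB| ∈ {13}
|BC| ∈ {35}
|AC| ∈ {√(1394 - 455·√(3))}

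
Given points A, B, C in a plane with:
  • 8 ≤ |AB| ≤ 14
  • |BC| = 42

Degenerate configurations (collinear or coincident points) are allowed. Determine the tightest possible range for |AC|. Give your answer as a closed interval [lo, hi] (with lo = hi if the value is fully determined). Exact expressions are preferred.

|AB| ∈ [8, 14]
|BC| ∈ {42}
|AC| ∈ [28, 56]

|AC| ∈ [28, 56]  (≈ [28.0000, 56.0000])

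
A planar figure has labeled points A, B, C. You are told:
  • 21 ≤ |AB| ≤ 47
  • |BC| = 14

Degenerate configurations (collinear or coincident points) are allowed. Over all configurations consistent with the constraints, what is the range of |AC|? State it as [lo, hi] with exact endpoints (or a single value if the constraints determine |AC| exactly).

|AB| ∈ [21, 47]
|BC| ∈ {14}
|AC| ∈ [7, 61]

|AC| ∈ [7, 61]  (≈ [7.0000, 61.0000])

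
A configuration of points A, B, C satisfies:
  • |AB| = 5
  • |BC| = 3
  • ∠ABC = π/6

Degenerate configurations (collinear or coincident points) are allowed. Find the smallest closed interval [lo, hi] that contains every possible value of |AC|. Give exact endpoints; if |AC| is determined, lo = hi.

|AB| ∈ {5}
|BC| ∈ {3}
|AC| ∈ {√(34 - 15·√(3))}

|AC| = √(34 - 15·√(3))  (≈ 2.8318)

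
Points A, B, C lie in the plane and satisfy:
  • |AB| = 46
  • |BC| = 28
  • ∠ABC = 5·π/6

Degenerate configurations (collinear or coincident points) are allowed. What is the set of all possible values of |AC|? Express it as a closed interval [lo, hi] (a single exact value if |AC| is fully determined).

|AC| = 2·√(322·√(3) + 725)  (≈ 71.6302)

|AB| ∈ {46}
|BC| ∈ {28}
|AC| ∈ {2·√(322·√(3) + 725)}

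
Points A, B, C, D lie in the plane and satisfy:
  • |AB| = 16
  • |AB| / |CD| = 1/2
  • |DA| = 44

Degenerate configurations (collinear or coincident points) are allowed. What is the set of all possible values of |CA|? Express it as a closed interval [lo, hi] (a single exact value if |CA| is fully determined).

|AB| ∈ {16}
|AD| ∈ {44}
|CD| ∈ {32}
|BD| ∈ [28, 60]
|AC| ∈ [12, 76]
|BC| ∈ [0, 92]

|CA| ∈ [12, 76]  (≈ [12.0000, 76.0000])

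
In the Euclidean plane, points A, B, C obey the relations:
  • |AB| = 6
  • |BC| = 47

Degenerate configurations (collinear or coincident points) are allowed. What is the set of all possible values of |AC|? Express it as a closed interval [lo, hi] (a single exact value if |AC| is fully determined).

|AB| ∈ {6}
|BC| ∈ {47}
|AC| ∈ [41, 53]

|AC| ∈ [41, 53]  (≈ [41.0000, 53.0000])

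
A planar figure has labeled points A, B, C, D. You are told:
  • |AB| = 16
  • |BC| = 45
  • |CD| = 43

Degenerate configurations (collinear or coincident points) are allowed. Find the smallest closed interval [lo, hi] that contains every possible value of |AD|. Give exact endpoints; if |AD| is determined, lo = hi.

|AB| ∈ {16}
|BC| ∈ {45}
|CD| ∈ {43}
|AC| ∈ [29, 61]
|BD| ∈ [2, 88]
|AD| ∈ [0, 104]

|AD| ∈ [0, 104]  (≈ [0.0000, 104.0000])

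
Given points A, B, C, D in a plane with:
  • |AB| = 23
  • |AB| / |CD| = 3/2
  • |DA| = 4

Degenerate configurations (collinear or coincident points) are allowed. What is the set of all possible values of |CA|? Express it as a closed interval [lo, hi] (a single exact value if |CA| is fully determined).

|CA| ∈ [34/3, 58/3]  (≈ [11.3333, 19.3333])

|AB| ∈ {23}
|AD| ∈ {4}
|CD| ∈ {46/3}
|BD| ∈ [19, 27]
|AC| ∈ [34/3, 58/3]
|BC| ∈ [11/3, 127/3]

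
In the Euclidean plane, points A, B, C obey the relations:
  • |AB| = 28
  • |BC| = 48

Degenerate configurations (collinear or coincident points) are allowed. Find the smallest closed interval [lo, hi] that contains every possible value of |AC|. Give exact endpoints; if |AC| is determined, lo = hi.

|AB| ∈ {28}
|BC| ∈ {48}
|AC| ∈ [20, 76]

|AC| ∈ [20, 76]  (≈ [20.0000, 76.0000])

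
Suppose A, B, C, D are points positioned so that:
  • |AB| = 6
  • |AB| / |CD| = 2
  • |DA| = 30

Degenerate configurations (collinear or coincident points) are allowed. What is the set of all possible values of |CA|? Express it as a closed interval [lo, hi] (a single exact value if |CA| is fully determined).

|CA| ∈ [27, 33]  (≈ [27.0000, 33.0000])

|AB| ∈ {6}
|AD| ∈ {30}
|CD| ∈ {3}
|BD| ∈ [24, 36]
|AC| ∈ [27, 33]
|BC| ∈ [21, 39]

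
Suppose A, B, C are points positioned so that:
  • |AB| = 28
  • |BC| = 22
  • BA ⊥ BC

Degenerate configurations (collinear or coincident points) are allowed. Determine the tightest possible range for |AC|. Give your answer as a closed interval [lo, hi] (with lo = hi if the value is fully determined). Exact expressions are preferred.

|AB| ∈ {28}
|BC| ∈ {22}
|AC| ∈ {2·√(317)}

|AC| = 2·√(317)  (≈ 35.6090)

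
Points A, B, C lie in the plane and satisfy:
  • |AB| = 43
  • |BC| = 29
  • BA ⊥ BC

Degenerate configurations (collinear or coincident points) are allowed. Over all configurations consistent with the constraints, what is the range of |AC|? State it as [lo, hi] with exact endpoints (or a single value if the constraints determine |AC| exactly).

|AC| = √(2690)  (≈ 51.8652)

|AB| ∈ {43}
|BC| ∈ {29}
|AC| ∈ {√(2690)}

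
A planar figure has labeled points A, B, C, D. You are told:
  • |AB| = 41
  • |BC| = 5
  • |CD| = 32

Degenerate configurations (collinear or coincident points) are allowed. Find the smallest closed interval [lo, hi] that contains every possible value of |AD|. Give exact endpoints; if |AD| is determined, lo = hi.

|AB| ∈ {41}
|BC| ∈ {5}
|CD| ∈ {32}
|AC| ∈ [36, 46]
|BD| ∈ [27, 37]
|AD| ∈ [4, 78]

|AD| ∈ [4, 78]  (≈ [4.0000, 78.0000])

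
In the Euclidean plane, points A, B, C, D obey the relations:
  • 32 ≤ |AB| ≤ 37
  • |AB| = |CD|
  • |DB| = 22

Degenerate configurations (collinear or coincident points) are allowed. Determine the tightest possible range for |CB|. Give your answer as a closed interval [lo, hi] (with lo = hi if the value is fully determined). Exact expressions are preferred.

|AB| ∈ [32, 37]
|BD| ∈ {22}
|CD| ∈ [32, 37]
|AD| ∈ [10, 59]
|BC| ∈ [10, 59]
|AC| ∈ [0, 96]

|CB| ∈ [10, 59]  (≈ [10.0000, 59.0000])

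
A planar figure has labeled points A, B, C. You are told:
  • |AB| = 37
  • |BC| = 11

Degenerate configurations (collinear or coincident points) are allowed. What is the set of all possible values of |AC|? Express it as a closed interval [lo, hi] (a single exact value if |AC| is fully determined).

|AC| ∈ [26, 48]  (≈ [26.0000, 48.0000])

|AB| ∈ {37}
|BC| ∈ {11}
|AC| ∈ [26, 48]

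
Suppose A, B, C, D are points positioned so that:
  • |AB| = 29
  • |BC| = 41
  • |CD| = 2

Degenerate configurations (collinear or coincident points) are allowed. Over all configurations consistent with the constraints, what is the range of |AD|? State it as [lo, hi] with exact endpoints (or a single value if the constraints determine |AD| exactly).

|AB| ∈ {29}
|BC| ∈ {41}
|CD| ∈ {2}
|AC| ∈ [12, 70]
|BD| ∈ [39, 43]
|AD| ∈ [10, 72]

|AD| ∈ [10, 72]  (≈ [10.0000, 72.0000])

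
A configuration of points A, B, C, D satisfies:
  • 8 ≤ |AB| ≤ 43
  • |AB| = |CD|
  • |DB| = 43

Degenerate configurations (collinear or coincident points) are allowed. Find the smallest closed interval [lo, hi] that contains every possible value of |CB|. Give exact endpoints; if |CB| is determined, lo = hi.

|CB| ∈ [0, 86]  (≈ [0.0000, 86.0000])

|AB| ∈ [8, 43]
|BD| ∈ {43}
|CD| ∈ [8, 43]
|AD| ∈ [0, 86]
|BC| ∈ [0, 86]
|AC| ∈ [0, 129]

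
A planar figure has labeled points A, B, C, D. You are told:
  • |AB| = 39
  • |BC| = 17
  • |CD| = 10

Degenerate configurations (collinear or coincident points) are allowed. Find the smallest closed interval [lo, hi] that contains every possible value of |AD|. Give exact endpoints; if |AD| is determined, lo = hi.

|AB| ∈ {39}
|BC| ∈ {17}
|CD| ∈ {10}
|AC| ∈ [22, 56]
|BD| ∈ [7, 27]
|AD| ∈ [12, 66]

|AD| ∈ [12, 66]  (≈ [12.0000, 66.0000])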